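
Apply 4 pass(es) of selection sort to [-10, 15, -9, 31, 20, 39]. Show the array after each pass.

Pass 1: Select minimum -10 at index 0, swap -> [-10, 15, -9, 31, 20, 39]
Pass 2: Select minimum -9 at index 2, swap -> [-10, -9, 15, 31, 20, 39]
Pass 3: Select minimum 15 at index 2, swap -> [-10, -9, 15, 31, 20, 39]
Pass 4: Select minimum 20 at index 4, swap -> [-10, -9, 15, 20, 31, 39]


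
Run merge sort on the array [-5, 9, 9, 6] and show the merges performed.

Divide and conquer:
  Merge [-5] + [9] -> [-5, 9]
  Merge [9] + [6] -> [6, 9]
  Merge [-5, 9] + [6, 9] -> [-5, 6, 9, 9]


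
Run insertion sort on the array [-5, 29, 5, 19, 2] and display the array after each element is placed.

First element -5 is already 'sorted'
Insert 29: shifted 0 elements -> [-5, 29, 5, 19, 2]
Insert 5: shifted 1 elements -> [-5, 5, 29, 19, 2]
Insert 19: shifted 1 elements -> [-5, 5, 19, 29, 2]
Insert 2: shifted 3 elements -> [-5, 2, 5, 19, 29]


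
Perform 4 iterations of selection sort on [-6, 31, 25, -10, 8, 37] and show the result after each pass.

Pass 1: Select minimum -10 at index 3, swap -> [-10, 31, 25, -6, 8, 37]
Pass 2: Select minimum -6 at index 3, swap -> [-10, -6, 25, 31, 8, 37]
Pass 3: Select minimum 8 at index 4, swap -> [-10, -6, 8, 31, 25, 37]
Pass 4: Select minimum 25 at index 4, swap -> [-10, -6, 8, 25, 31, 37]


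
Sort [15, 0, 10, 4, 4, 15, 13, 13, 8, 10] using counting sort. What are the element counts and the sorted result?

Count array: [1, 0, 0, 0, 2, 0, 0, 0, 1, 0, 2, 0, 0, 2, 0, 2]
(count[i] = number of elements equal to i)
Cumulative count: [1, 1, 1, 1, 3, 3, 3, 3, 4, 4, 6, 6, 6, 8, 8, 10]
Sorted: [0, 4, 4, 8, 10, 10, 13, 13, 15, 15]


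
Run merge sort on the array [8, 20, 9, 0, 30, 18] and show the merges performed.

Divide and conquer:
  Merge [20] + [9] -> [9, 20]
  Merge [8] + [9, 20] -> [8, 9, 20]
  Merge [30] + [18] -> [18, 30]
  Merge [0] + [18, 30] -> [0, 18, 30]
  Merge [8, 9, 20] + [0, 18, 30] -> [0, 8, 9, 18, 20, 30]


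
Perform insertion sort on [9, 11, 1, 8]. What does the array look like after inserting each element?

First element 9 is already 'sorted'
Insert 11: shifted 0 elements -> [9, 11, 1, 8]
Insert 1: shifted 2 elements -> [1, 9, 11, 8]
Insert 8: shifted 2 elements -> [1, 8, 9, 11]


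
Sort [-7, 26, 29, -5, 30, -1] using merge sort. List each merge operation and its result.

Divide and conquer:
  Merge [26] + [29] -> [26, 29]
  Merge [-7] + [26, 29] -> [-7, 26, 29]
  Merge [30] + [-1] -> [-1, 30]
  Merge [-5] + [-1, 30] -> [-5, -1, 30]
  Merge [-7, 26, 29] + [-5, -1, 30] -> [-7, -5, -1, 26, 29, 30]


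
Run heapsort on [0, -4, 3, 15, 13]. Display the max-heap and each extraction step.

Build heap: [15, 13, 3, -4, 0]
Extract 15: [13, 0, 3, -4, 15]
Extract 13: [3, 0, -4, 13, 15]
Extract 3: [0, -4, 3, 13, 15]
Extract 0: [-4, 0, 3, 13, 15]


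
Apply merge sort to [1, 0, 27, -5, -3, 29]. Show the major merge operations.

Divide and conquer:
  Merge [0] + [27] -> [0, 27]
  Merge [1] + [0, 27] -> [0, 1, 27]
  Merge [-3] + [29] -> [-3, 29]
  Merge [-5] + [-3, 29] -> [-5, -3, 29]
  Merge [0, 1, 27] + [-5, -3, 29] -> [-5, -3, 0, 1, 27, 29]


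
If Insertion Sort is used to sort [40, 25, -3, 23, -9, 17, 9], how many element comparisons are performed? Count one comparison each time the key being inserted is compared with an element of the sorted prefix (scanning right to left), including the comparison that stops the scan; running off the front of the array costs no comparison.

Insert 25: 40 > 25 (shift), reached front = 1 comparison(s) -> [25, 40, -3, 23, -9, 17, 9]
Insert -3: 40 > -3 (shift), 25 > -3 (shift), reached front = 2 comparison(s) -> [-3, 25, 40, 23, -9, 17, 9]
Insert 23: 40 > 23 (shift), 25 > 23 (shift), -3 <= 23 (stop) = 3 comparison(s) -> [-3, 23, 25, 40, -9, 17, 9]
Insert -9: 40 > -9 (shift), 25 > -9 (shift), 23 > -9 (shift), -3 > -9 (shift), reached front = 4 comparison(s) -> [-9, -3, 23, 25, 40, 17, 9]
Insert 17: 40 > 17 (shift), 25 > 17 (shift), 23 > 17 (shift), -3 <= 17 (stop) = 4 comparison(s) -> [-9, -3, 17, 23, 25, 40, 9]
Insert 9: 40 > 9 (shift), 25 > 9 (shift), 23 > 9 (shift), 17 > 9 (shift), -3 <= 9 (stop) = 5 comparison(s) -> [-9, -3, 9, 17, 23, 25, 40]
Total comparisons: 1 + 2 + 3 + 4 + 4 + 5 = 19


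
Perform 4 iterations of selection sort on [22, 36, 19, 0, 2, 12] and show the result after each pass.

Pass 1: Select minimum 0 at index 3, swap -> [0, 36, 19, 22, 2, 12]
Pass 2: Select minimum 2 at index 4, swap -> [0, 2, 19, 22, 36, 12]
Pass 3: Select minimum 12 at index 5, swap -> [0, 2, 12, 22, 36, 19]
Pass 4: Select minimum 19 at index 5, swap -> [0, 2, 12, 19, 36, 22]


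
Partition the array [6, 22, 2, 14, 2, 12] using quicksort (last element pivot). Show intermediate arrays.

Partition 1: pivot=12 at index 3 -> [6, 2, 2, 12, 22, 14]
Partition 2: pivot=2 at index 1 -> [2, 2, 6, 12, 22, 14]
Partition 3: pivot=14 at index 4 -> [2, 2, 6, 12, 14, 22]


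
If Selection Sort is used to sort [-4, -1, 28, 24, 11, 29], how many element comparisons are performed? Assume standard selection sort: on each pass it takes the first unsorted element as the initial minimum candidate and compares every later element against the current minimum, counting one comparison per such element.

Pass 1: scan indices 1..5 for the minimum = 5 comparison(s); min is -4, place at index 0 -> [-4, -1, 28, 24, 11, 29]
Pass 2: scan indices 2..5 for the minimum = 4 comparison(s); min is -1, place at index 1 -> [-4, -1, 28, 24, 11, 29]
Pass 3: scan indices 3..5 for the minimum = 3 comparison(s); min is 11, place at index 2 -> [-4, -1, 11, 24, 28, 29]
Pass 4: scan indices 4..5 for the minimum = 2 comparison(s); min is 24, place at index 3 -> [-4, -1, 11, 24, 28, 29]
Pass 5: scan indices 5..5 for the minimum = 1 comparison(s); min is 28, place at index 4 -> [-4, -1, 11, 24, 28, 29]
Selection sort always scans the whole unsorted suffix, so the count is (n-1) + (n-2) + ... + 1 = n(n-1)/2 = 6*5/2 = 15 regardless of the input order.
Total comparisons: 5 + 4 + 3 + 2 + 1 = 15


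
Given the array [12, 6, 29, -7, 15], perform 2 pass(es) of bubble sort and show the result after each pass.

After pass 1: [6, 12, -7, 15, 29] (3 swaps)
After pass 2: [6, -7, 12, 15, 29] (1 swaps)
Total swaps: 4


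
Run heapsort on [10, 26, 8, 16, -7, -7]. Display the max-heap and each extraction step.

Build heap: [26, 16, 8, 10, -7, -7]
Extract 26: [16, 10, 8, -7, -7, 26]
Extract 16: [10, -7, 8, -7, 16, 26]
Extract 10: [8, -7, -7, 10, 16, 26]
Extract 8: [-7, -7, 8, 10, 16, 26]
Extract -7: [-7, -7, 8, 10, 16, 26]


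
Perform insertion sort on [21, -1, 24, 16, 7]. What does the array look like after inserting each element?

First element 21 is already 'sorted'
Insert -1: shifted 1 elements -> [-1, 21, 24, 16, 7]
Insert 24: shifted 0 elements -> [-1, 21, 24, 16, 7]
Insert 16: shifted 2 elements -> [-1, 16, 21, 24, 7]
Insert 7: shifted 3 elements -> [-1, 7, 16, 21, 24]


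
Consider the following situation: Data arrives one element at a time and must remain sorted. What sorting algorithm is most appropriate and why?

Best choice: Insertion sort
Reason: Insertion sort naturally handles online/streaming input by inserting each new element into sorted position


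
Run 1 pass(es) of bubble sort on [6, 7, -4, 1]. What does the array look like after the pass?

After pass 1: [6, -4, 1, 7] (2 swaps)
Total swaps: 2


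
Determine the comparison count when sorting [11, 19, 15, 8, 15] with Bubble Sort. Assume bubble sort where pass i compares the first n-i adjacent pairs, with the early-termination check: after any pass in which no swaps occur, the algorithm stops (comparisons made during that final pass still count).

Pass 1: compare adjacent pairs (0,1)..(3,4) = 4 comparison(s), 3 swap(s) -> [11, 15, 8, 15, 19]
Pass 2: compare adjacent pairs (0,1)..(2,3) = 3 comparison(s), 1 swap(s) -> [11, 8, 15, 15, 19]
Pass 3: compare adjacent pairs (0,1)..(1,2) = 2 comparison(s), 1 swap(s) -> [8, 11, 15, 15, 19]
Pass 4: compare adjacent pairs (0,1)..(0,1) = 1 comparison(s), 0 swap(s) -> [8, 11, 15, 15, 19]
No swaps in this pass, so bubble sort stops here.
Total comparisons: 4 + 3 + 2 + 1 = 10


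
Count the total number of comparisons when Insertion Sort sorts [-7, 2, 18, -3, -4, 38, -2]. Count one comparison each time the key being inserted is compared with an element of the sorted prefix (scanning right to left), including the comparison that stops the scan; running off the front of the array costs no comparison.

Insert 2: -7 <= 2 (stop) = 1 comparison(s) -> [-7, 2, 18, -3, -4, 38, -2]
Insert 18: 2 <= 18 (stop) = 1 comparison(s) -> [-7, 2, 18, -3, -4, 38, -2]
Insert -3: 18 > -3 (shift), 2 > -3 (shift), -7 <= -3 (stop) = 3 comparison(s) -> [-7, -3, 2, 18, -4, 38, -2]
Insert -4: 18 > -4 (shift), 2 > -4 (shift), -3 > -4 (shift), -7 <= -4 (stop) = 4 comparison(s) -> [-7, -4, -3, 2, 18, 38, -2]
Insert 38: 18 <= 38 (stop) = 1 comparison(s) -> [-7, -4, -3, 2, 18, 38, -2]
Insert -2: 38 > -2 (shift), 18 > -2 (shift), 2 > -2 (shift), -3 <= -2 (stop) = 4 comparison(s) -> [-7, -4, -3, -2, 2, 18, 38]
Total comparisons: 1 + 1 + 3 + 4 + 1 + 4 = 14


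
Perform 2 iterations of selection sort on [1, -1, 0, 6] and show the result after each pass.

Pass 1: Select minimum -1 at index 1, swap -> [-1, 1, 0, 6]
Pass 2: Select minimum 0 at index 2, swap -> [-1, 0, 1, 6]


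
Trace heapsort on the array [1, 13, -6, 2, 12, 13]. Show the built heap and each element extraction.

Build heap: [13, 12, 13, 2, 1, -6]
Extract 13: [13, 12, -6, 2, 1, 13]
Extract 13: [12, 2, -6, 1, 13, 13]
Extract 12: [2, 1, -6, 12, 13, 13]
Extract 2: [1, -6, 2, 12, 13, 13]
Extract 1: [-6, 1, 2, 12, 13, 13]


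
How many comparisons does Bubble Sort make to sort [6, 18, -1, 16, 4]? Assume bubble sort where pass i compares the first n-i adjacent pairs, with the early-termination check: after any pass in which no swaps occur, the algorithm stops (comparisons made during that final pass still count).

Pass 1: compare adjacent pairs (0,1)..(3,4) = 4 comparison(s), 3 swap(s) -> [6, -1, 16, 4, 18]
Pass 2: compare adjacent pairs (0,1)..(2,3) = 3 comparison(s), 2 swap(s) -> [-1, 6, 4, 16, 18]
Pass 3: compare adjacent pairs (0,1)..(1,2) = 2 comparison(s), 1 swap(s) -> [-1, 4, 6, 16, 18]
Pass 4: compare adjacent pairs (0,1)..(0,1) = 1 comparison(s), 0 swap(s) -> [-1, 4, 6, 16, 18]
No swaps in this pass, so bubble sort stops here.
Total comparisons: 4 + 3 + 2 + 1 = 10


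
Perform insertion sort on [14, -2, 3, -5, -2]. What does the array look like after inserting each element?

First element 14 is already 'sorted'
Insert -2: shifted 1 elements -> [-2, 14, 3, -5, -2]
Insert 3: shifted 1 elements -> [-2, 3, 14, -5, -2]
Insert -5: shifted 3 elements -> [-5, -2, 3, 14, -2]
Insert -2: shifted 2 elements -> [-5, -2, -2, 3, 14]


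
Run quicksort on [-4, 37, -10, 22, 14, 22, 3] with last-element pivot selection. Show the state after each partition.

Partition 1: pivot=3 at index 2 -> [-4, -10, 3, 22, 14, 22, 37]
Partition 2: pivot=-10 at index 0 -> [-10, -4, 3, 22, 14, 22, 37]
Partition 3: pivot=37 at index 6 -> [-10, -4, 3, 22, 14, 22, 37]
Partition 4: pivot=22 at index 5 -> [-10, -4, 3, 22, 14, 22, 37]
Partition 5: pivot=14 at index 3 -> [-10, -4, 3, 14, 22, 22, 37]


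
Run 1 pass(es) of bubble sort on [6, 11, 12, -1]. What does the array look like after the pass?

After pass 1: [6, 11, -1, 12] (1 swaps)
Total swaps: 1


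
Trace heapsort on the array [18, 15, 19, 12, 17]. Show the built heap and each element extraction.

Build heap: [19, 17, 18, 12, 15]
Extract 19: [18, 17, 15, 12, 19]
Extract 18: [17, 12, 15, 18, 19]
Extract 17: [15, 12, 17, 18, 19]
Extract 15: [12, 15, 17, 18, 19]


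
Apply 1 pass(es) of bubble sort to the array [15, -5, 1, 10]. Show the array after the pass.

After pass 1: [-5, 1, 10, 15] (3 swaps)
Total swaps: 3


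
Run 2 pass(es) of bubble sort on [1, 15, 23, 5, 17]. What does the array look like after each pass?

After pass 1: [1, 15, 5, 17, 23] (2 swaps)
After pass 2: [1, 5, 15, 17, 23] (1 swaps)
Total swaps: 3


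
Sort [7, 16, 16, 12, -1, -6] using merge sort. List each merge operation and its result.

Divide and conquer:
  Merge [16] + [16] -> [16, 16]
  Merge [7] + [16, 16] -> [7, 16, 16]
  Merge [-1] + [-6] -> [-6, -1]
  Merge [12] + [-6, -1] -> [-6, -1, 12]
  Merge [7, 16, 16] + [-6, -1, 12] -> [-6, -1, 7, 12, 16, 16]


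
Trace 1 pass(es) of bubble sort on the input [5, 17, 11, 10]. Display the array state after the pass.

After pass 1: [5, 11, 10, 17] (2 swaps)
Total swaps: 2


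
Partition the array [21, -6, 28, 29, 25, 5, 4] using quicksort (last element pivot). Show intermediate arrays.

Partition 1: pivot=4 at index 1 -> [-6, 4, 28, 29, 25, 5, 21]
Partition 2: pivot=21 at index 3 -> [-6, 4, 5, 21, 25, 28, 29]
Partition 3: pivot=29 at index 6 -> [-6, 4, 5, 21, 25, 28, 29]
Partition 4: pivot=28 at index 5 -> [-6, 4, 5, 21, 25, 28, 29]


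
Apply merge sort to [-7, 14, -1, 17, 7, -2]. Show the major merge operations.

Divide and conquer:
  Merge [14] + [-1] -> [-1, 14]
  Merge [-7] + [-1, 14] -> [-7, -1, 14]
  Merge [7] + [-2] -> [-2, 7]
  Merge [17] + [-2, 7] -> [-2, 7, 17]
  Merge [-7, -1, 14] + [-2, 7, 17] -> [-7, -2, -1, 7, 14, 17]


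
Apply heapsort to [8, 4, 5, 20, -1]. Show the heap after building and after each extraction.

Build heap: [20, 8, 5, 4, -1]
Extract 20: [8, 4, 5, -1, 20]
Extract 8: [5, 4, -1, 8, 20]
Extract 5: [4, -1, 5, 8, 20]
Extract 4: [-1, 4, 5, 8, 20]


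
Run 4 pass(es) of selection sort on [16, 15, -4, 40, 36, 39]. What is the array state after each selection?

Pass 1: Select minimum -4 at index 2, swap -> [-4, 15, 16, 40, 36, 39]
Pass 2: Select minimum 15 at index 1, swap -> [-4, 15, 16, 40, 36, 39]
Pass 3: Select minimum 16 at index 2, swap -> [-4, 15, 16, 40, 36, 39]
Pass 4: Select minimum 36 at index 4, swap -> [-4, 15, 16, 36, 40, 39]


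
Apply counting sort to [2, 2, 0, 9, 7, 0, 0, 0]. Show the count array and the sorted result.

Count array: [4, 0, 2, 0, 0, 0, 0, 1, 0, 1]
(count[i] = number of elements equal to i)
Cumulative count: [4, 4, 6, 6, 6, 6, 6, 7, 7, 8]
Sorted: [0, 0, 0, 0, 2, 2, 7, 9]


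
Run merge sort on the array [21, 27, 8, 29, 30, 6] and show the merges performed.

Divide and conquer:
  Merge [27] + [8] -> [8, 27]
  Merge [21] + [8, 27] -> [8, 21, 27]
  Merge [30] + [6] -> [6, 30]
  Merge [29] + [6, 30] -> [6, 29, 30]
  Merge [8, 21, 27] + [6, 29, 30] -> [6, 8, 21, 27, 29, 30]


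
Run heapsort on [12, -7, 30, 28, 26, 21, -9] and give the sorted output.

Build heap: [30, 28, 21, -7, 26, 12, -9]
Extract 30: [28, 26, 21, -7, -9, 12, 30]
Extract 28: [26, 12, 21, -7, -9, 28, 30]
Extract 26: [21, 12, -9, -7, 26, 28, 30]
Extract 21: [12, -7, -9, 21, 26, 28, 30]
Extract 12: [-7, -9, 12, 21, 26, 28, 30]
Extract -7: [-9, -7, 12, 21, 26, 28, 30]


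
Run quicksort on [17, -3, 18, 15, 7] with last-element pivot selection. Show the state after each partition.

Partition 1: pivot=7 at index 1 -> [-3, 7, 18, 15, 17]
Partition 2: pivot=17 at index 3 -> [-3, 7, 15, 17, 18]


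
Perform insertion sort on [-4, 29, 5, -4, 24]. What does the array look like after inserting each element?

First element -4 is already 'sorted'
Insert 29: shifted 0 elements -> [-4, 29, 5, -4, 24]
Insert 5: shifted 1 elements -> [-4, 5, 29, -4, 24]
Insert -4: shifted 2 elements -> [-4, -4, 5, 29, 24]
Insert 24: shifted 1 elements -> [-4, -4, 5, 24, 29]


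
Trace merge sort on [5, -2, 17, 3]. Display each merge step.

Divide and conquer:
  Merge [5] + [-2] -> [-2, 5]
  Merge [17] + [3] -> [3, 17]
  Merge [-2, 5] + [3, 17] -> [-2, 3, 5, 17]


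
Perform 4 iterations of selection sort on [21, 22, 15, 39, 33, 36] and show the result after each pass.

Pass 1: Select minimum 15 at index 2, swap -> [15, 22, 21, 39, 33, 36]
Pass 2: Select minimum 21 at index 2, swap -> [15, 21, 22, 39, 33, 36]
Pass 3: Select minimum 22 at index 2, swap -> [15, 21, 22, 39, 33, 36]
Pass 4: Select minimum 33 at index 4, swap -> [15, 21, 22, 33, 39, 36]


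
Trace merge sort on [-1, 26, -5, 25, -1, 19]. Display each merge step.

Divide and conquer:
  Merge [26] + [-5] -> [-5, 26]
  Merge [-1] + [-5, 26] -> [-5, -1, 26]
  Merge [-1] + [19] -> [-1, 19]
  Merge [25] + [-1, 19] -> [-1, 19, 25]
  Merge [-5, -1, 26] + [-1, 19, 25] -> [-5, -1, -1, 19, 25, 26]


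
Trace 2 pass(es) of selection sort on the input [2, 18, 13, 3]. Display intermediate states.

Pass 1: Select minimum 2 at index 0, swap -> [2, 18, 13, 3]
Pass 2: Select minimum 3 at index 3, swap -> [2, 3, 13, 18]


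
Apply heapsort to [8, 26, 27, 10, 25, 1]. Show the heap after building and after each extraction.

Build heap: [27, 26, 8, 10, 25, 1]
Extract 27: [26, 25, 8, 10, 1, 27]
Extract 26: [25, 10, 8, 1, 26, 27]
Extract 25: [10, 1, 8, 25, 26, 27]
Extract 10: [8, 1, 10, 25, 26, 27]
Extract 8: [1, 8, 10, 25, 26, 27]


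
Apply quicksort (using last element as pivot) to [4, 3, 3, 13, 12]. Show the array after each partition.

Partition 1: pivot=12 at index 3 -> [4, 3, 3, 12, 13]
Partition 2: pivot=3 at index 1 -> [3, 3, 4, 12, 13]


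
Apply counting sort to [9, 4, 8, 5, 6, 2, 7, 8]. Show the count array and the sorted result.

Count array: [0, 0, 1, 0, 1, 1, 1, 1, 2, 1]
(count[i] = number of elements equal to i)
Cumulative count: [0, 0, 1, 1, 2, 3, 4, 5, 7, 8]
Sorted: [2, 4, 5, 6, 7, 8, 8, 9]


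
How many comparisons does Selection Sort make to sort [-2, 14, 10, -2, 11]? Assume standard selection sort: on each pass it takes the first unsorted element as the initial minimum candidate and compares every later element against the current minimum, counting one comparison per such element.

Pass 1: scan indices 1..4 for the minimum = 4 comparison(s); min is -2, place at index 0 -> [-2, 14, 10, -2, 11]
Pass 2: scan indices 2..4 for the minimum = 3 comparison(s); min is -2, place at index 1 -> [-2, -2, 10, 14, 11]
Pass 3: scan indices 3..4 for the minimum = 2 comparison(s); min is 10, place at index 2 -> [-2, -2, 10, 14, 11]
Pass 4: scan indices 4..4 for the minimum = 1 comparison(s); min is 11, place at index 3 -> [-2, -2, 10, 11, 14]
Selection sort always scans the whole unsorted suffix, so the count is (n-1) + (n-2) + ... + 1 = n(n-1)/2 = 5*4/2 = 10 regardless of the input order.
Total comparisons: 4 + 3 + 2 + 1 = 10


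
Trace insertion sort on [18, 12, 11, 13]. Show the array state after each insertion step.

First element 18 is already 'sorted'
Insert 12: shifted 1 elements -> [12, 18, 11, 13]
Insert 11: shifted 2 elements -> [11, 12, 18, 13]
Insert 13: shifted 1 elements -> [11, 12, 13, 18]


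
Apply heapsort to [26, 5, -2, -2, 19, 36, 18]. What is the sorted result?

Build heap: [36, 19, 26, -2, 5, -2, 18]
Extract 36: [26, 19, 18, -2, 5, -2, 36]
Extract 26: [19, 5, 18, -2, -2, 26, 36]
Extract 19: [18, 5, -2, -2, 19, 26, 36]
Extract 18: [5, -2, -2, 18, 19, 26, 36]
Extract 5: [-2, -2, 5, 18, 19, 26, 36]
Extract -2: [-2, -2, 5, 18, 19, 26, 36]


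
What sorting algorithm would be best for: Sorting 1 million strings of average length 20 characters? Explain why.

Best choice: MSD radix sort or Mergesort
Reason: MSD radix sort is a non-comparison sort that buckets the strings by successive character positions, running in time proportional to the total number of characters examined rather than O(n log n) string comparisons; mergesort is a stable O(n log n)-comparison alternative that works for arbitrary variable-length keys


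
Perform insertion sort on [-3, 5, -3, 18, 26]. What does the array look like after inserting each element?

First element -3 is already 'sorted'
Insert 5: shifted 0 elements -> [-3, 5, -3, 18, 26]
Insert -3: shifted 1 elements -> [-3, -3, 5, 18, 26]
Insert 18: shifted 0 elements -> [-3, -3, 5, 18, 26]
Insert 26: shifted 0 elements -> [-3, -3, 5, 18, 26]


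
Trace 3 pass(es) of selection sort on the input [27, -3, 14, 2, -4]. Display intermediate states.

Pass 1: Select minimum -4 at index 4, swap -> [-4, -3, 14, 2, 27]
Pass 2: Select minimum -3 at index 1, swap -> [-4, -3, 14, 2, 27]
Pass 3: Select minimum 2 at index 3, swap -> [-4, -3, 2, 14, 27]


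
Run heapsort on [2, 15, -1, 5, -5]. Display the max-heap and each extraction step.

Build heap: [15, 5, -1, 2, -5]
Extract 15: [5, 2, -1, -5, 15]
Extract 5: [2, -5, -1, 5, 15]
Extract 2: [-1, -5, 2, 5, 15]
Extract -1: [-5, -1, 2, 5, 15]


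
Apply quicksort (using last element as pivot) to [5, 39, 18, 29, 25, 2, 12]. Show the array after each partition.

Partition 1: pivot=12 at index 2 -> [5, 2, 12, 29, 25, 39, 18]
Partition 2: pivot=2 at index 0 -> [2, 5, 12, 29, 25, 39, 18]
Partition 3: pivot=18 at index 3 -> [2, 5, 12, 18, 25, 39, 29]
Partition 4: pivot=29 at index 5 -> [2, 5, 12, 18, 25, 29, 39]


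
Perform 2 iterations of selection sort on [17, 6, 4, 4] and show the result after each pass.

Pass 1: Select minimum 4 at index 2, swap -> [4, 6, 17, 4]
Pass 2: Select minimum 4 at index 3, swap -> [4, 4, 17, 6]


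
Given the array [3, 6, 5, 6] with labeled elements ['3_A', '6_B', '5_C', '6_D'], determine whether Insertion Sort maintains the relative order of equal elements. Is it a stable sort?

Trace Insertion Sort on the labeled array (the key is the number; the letter only tracks identity):
  Insert 6_B at index 1: [3_A, 6_B, 5_C, 6_D]
  Insert 5_C at index 1: [3_A, 5_C, 6_B, 6_D]
  Insert 6_D at index 3: [3_A, 5_C, 6_B, 6_D]
Final order: [3_A, 5_C, 6_B, 6_D]
Equal keys:
  value 6: originally 6_B, 6_D; after sorting 6_B, 6_D -> order preserved
All equal keys kept their original relative order. Insertion Sort is stable: elements are shifted only while they are strictly greater than the key, so a key is inserted after any equal elements already placed.
Answer: Stable


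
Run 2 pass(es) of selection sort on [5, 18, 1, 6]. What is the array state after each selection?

Pass 1: Select minimum 1 at index 2, swap -> [1, 18, 5, 6]
Pass 2: Select minimum 5 at index 2, swap -> [1, 5, 18, 6]


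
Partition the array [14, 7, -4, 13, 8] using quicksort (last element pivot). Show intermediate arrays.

Partition 1: pivot=8 at index 2 -> [7, -4, 8, 13, 14]
Partition 2: pivot=-4 at index 0 -> [-4, 7, 8, 13, 14]
Partition 3: pivot=14 at index 4 -> [-4, 7, 8, 13, 14]


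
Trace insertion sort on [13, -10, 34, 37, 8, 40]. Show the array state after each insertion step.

First element 13 is already 'sorted'
Insert -10: shifted 1 elements -> [-10, 13, 34, 37, 8, 40]
Insert 34: shifted 0 elements -> [-10, 13, 34, 37, 8, 40]
Insert 37: shifted 0 elements -> [-10, 13, 34, 37, 8, 40]
Insert 8: shifted 3 elements -> [-10, 8, 13, 34, 37, 40]
Insert 40: shifted 0 elements -> [-10, 8, 13, 34, 37, 40]


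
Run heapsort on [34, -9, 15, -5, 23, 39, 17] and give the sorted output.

Build heap: [39, 23, 34, -5, -9, 15, 17]
Extract 39: [34, 23, 17, -5, -9, 15, 39]
Extract 34: [23, 15, 17, -5, -9, 34, 39]
Extract 23: [17, 15, -9, -5, 23, 34, 39]
Extract 17: [15, -5, -9, 17, 23, 34, 39]
Extract 15: [-5, -9, 15, 17, 23, 34, 39]
Extract -5: [-9, -5, 15, 17, 23, 34, 39]


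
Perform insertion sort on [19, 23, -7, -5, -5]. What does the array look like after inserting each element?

First element 19 is already 'sorted'
Insert 23: shifted 0 elements -> [19, 23, -7, -5, -5]
Insert -7: shifted 2 elements -> [-7, 19, 23, -5, -5]
Insert -5: shifted 2 elements -> [-7, -5, 19, 23, -5]
Insert -5: shifted 2 elements -> [-7, -5, -5, 19, 23]


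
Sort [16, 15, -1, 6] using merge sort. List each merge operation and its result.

Divide and conquer:
  Merge [16] + [15] -> [15, 16]
  Merge [-1] + [6] -> [-1, 6]
  Merge [15, 16] + [-1, 6] -> [-1, 6, 15, 16]


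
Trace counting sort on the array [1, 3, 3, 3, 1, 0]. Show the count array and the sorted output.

Count array: [1, 2, 0, 3]
(count[i] = number of elements equal to i)
Cumulative count: [1, 3, 3, 6]
Sorted: [0, 1, 1, 3, 3, 3]


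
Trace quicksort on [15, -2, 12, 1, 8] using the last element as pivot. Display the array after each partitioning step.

Partition 1: pivot=8 at index 2 -> [-2, 1, 8, 15, 12]
Partition 2: pivot=1 at index 1 -> [-2, 1, 8, 15, 12]
Partition 3: pivot=12 at index 3 -> [-2, 1, 8, 12, 15]


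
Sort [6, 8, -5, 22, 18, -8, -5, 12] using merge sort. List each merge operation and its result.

Divide and conquer:
  Merge [6] + [8] -> [6, 8]
  Merge [-5] + [22] -> [-5, 22]
  Merge [6, 8] + [-5, 22] -> [-5, 6, 8, 22]
  Merge [18] + [-8] -> [-8, 18]
  Merge [-5] + [12] -> [-5, 12]
  Merge [-8, 18] + [-5, 12] -> [-8, -5, 12, 18]
  Merge [-5, 6, 8, 22] + [-8, -5, 12, 18] -> [-8, -5, -5, 6, 8, 12, 18, 22]


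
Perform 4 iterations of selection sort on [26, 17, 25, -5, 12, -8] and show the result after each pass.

Pass 1: Select minimum -8 at index 5, swap -> [-8, 17, 25, -5, 12, 26]
Pass 2: Select minimum -5 at index 3, swap -> [-8, -5, 25, 17, 12, 26]
Pass 3: Select minimum 12 at index 4, swap -> [-8, -5, 12, 17, 25, 26]
Pass 4: Select minimum 17 at index 3, swap -> [-8, -5, 12, 17, 25, 26]


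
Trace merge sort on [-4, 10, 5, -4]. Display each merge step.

Divide and conquer:
  Merge [-4] + [10] -> [-4, 10]
  Merge [5] + [-4] -> [-4, 5]
  Merge [-4, 10] + [-4, 5] -> [-4, -4, 5, 10]


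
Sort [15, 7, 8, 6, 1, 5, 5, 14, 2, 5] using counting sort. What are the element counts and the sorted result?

Count array: [0, 1, 1, 0, 0, 3, 1, 1, 1, 0, 0, 0, 0, 0, 1, 1]
(count[i] = number of elements equal to i)
Cumulative count: [0, 1, 2, 2, 2, 5, 6, 7, 8, 8, 8, 8, 8, 8, 9, 10]
Sorted: [1, 2, 5, 5, 5, 6, 7, 8, 14, 15]


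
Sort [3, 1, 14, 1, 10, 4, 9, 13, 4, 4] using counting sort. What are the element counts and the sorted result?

Count array: [0, 2, 0, 1, 3, 0, 0, 0, 0, 1, 1, 0, 0, 1, 1]
(count[i] = number of elements equal to i)
Cumulative count: [0, 2, 2, 3, 6, 6, 6, 6, 6, 7, 8, 8, 8, 9, 10]
Sorted: [1, 1, 3, 4, 4, 4, 9, 10, 13, 14]


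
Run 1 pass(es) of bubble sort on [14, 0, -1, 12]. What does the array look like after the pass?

After pass 1: [0, -1, 12, 14] (3 swaps)
Total swaps: 3


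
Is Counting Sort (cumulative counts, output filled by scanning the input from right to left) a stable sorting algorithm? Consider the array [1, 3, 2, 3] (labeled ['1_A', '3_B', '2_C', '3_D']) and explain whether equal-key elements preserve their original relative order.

Trace Counting Sort on the labeled array (the key is the number; the letter only tracks identity):
  Counts for values 0..3: [0, 1, 1, 2]
  Cumulative counts: [0, 1, 2, 4]
  Scan right to left: place 3_D at output index 3
  Scan right to left: place 2_C at output index 1
  Scan right to left: place 3_B at output index 2
  Scan right to left: place 1_A at output index 0
  Output: [1_A, 2_C, 3_B, 3_D]
Equal keys:
  value 3: originally 3_B, 3_D; after sorting 3_B, 3_D -> order preserved
All equal keys kept their original relative order. Counting Sort is stable: scanning the input right to left with decreasing cumulative counts places later duplicates at later output positions.
Answer: Stable


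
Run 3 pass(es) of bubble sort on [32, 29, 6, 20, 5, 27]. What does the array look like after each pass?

After pass 1: [29, 6, 20, 5, 27, 32] (5 swaps)
After pass 2: [6, 20, 5, 27, 29, 32] (4 swaps)
After pass 3: [6, 5, 20, 27, 29, 32] (1 swaps)
Total swaps: 10


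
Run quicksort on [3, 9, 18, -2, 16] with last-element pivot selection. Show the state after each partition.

Partition 1: pivot=16 at index 3 -> [3, 9, -2, 16, 18]
Partition 2: pivot=-2 at index 0 -> [-2, 9, 3, 16, 18]
Partition 3: pivot=3 at index 1 -> [-2, 3, 9, 16, 18]


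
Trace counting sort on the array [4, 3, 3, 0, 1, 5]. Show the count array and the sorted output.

Count array: [1, 1, 0, 2, 1, 1]
(count[i] = number of elements equal to i)
Cumulative count: [1, 2, 2, 4, 5, 6]
Sorted: [0, 1, 3, 3, 4, 5]


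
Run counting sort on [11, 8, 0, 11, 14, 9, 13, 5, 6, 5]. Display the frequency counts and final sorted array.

Count array: [1, 0, 0, 0, 0, 2, 1, 0, 1, 1, 0, 2, 0, 1, 1]
(count[i] = number of elements equal to i)
Cumulative count: [1, 1, 1, 1, 1, 3, 4, 4, 5, 6, 6, 8, 8, 9, 10]
Sorted: [0, 5, 5, 6, 8, 9, 11, 11, 13, 14]


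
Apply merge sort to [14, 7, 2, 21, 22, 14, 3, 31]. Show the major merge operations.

Divide and conquer:
  Merge [14] + [7] -> [7, 14]
  Merge [2] + [21] -> [2, 21]
  Merge [7, 14] + [2, 21] -> [2, 7, 14, 21]
  Merge [22] + [14] -> [14, 22]
  Merge [3] + [31] -> [3, 31]
  Merge [14, 22] + [3, 31] -> [3, 14, 22, 31]
  Merge [2, 7, 14, 21] + [3, 14, 22, 31] -> [2, 3, 7, 14, 14, 21, 22, 31]


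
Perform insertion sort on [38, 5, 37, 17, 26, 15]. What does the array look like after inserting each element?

First element 38 is already 'sorted'
Insert 5: shifted 1 elements -> [5, 38, 37, 17, 26, 15]
Insert 37: shifted 1 elements -> [5, 37, 38, 17, 26, 15]
Insert 17: shifted 2 elements -> [5, 17, 37, 38, 26, 15]
Insert 26: shifted 2 elements -> [5, 17, 26, 37, 38, 15]
Insert 15: shifted 4 elements -> [5, 15, 17, 26, 37, 38]


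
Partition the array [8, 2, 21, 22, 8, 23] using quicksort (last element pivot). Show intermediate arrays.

Partition 1: pivot=23 at index 5 -> [8, 2, 21, 22, 8, 23]
Partition 2: pivot=8 at index 2 -> [8, 2, 8, 22, 21, 23]
Partition 3: pivot=2 at index 0 -> [2, 8, 8, 22, 21, 23]
Partition 4: pivot=21 at index 3 -> [2, 8, 8, 21, 22, 23]


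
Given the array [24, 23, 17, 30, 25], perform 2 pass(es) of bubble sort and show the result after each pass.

After pass 1: [23, 17, 24, 25, 30] (3 swaps)
After pass 2: [17, 23, 24, 25, 30] (1 swaps)
Total swaps: 4


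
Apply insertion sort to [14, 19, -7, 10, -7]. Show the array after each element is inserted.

First element 14 is already 'sorted'
Insert 19: shifted 0 elements -> [14, 19, -7, 10, -7]
Insert -7: shifted 2 elements -> [-7, 14, 19, 10, -7]
Insert 10: shifted 2 elements -> [-7, 10, 14, 19, -7]
Insert -7: shifted 3 elements -> [-7, -7, 10, 14, 19]


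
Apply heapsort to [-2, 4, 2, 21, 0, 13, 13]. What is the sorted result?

Build heap: [21, 4, 13, -2, 0, 2, 13]
Extract 21: [13, 4, 13, -2, 0, 2, 21]
Extract 13: [13, 4, 2, -2, 0, 13, 21]
Extract 13: [4, 0, 2, -2, 13, 13, 21]
Extract 4: [2, 0, -2, 4, 13, 13, 21]
Extract 2: [0, -2, 2, 4, 13, 13, 21]
Extract 0: [-2, 0, 2, 4, 13, 13, 21]


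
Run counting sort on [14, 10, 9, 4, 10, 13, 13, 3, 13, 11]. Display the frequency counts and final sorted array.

Count array: [0, 0, 0, 1, 1, 0, 0, 0, 0, 1, 2, 1, 0, 3, 1]
(count[i] = number of elements equal to i)
Cumulative count: [0, 0, 0, 1, 2, 2, 2, 2, 2, 3, 5, 6, 6, 9, 10]
Sorted: [3, 4, 9, 10, 10, 11, 13, 13, 13, 14]


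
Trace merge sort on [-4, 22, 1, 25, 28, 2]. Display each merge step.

Divide and conquer:
  Merge [22] + [1] -> [1, 22]
  Merge [-4] + [1, 22] -> [-4, 1, 22]
  Merge [28] + [2] -> [2, 28]
  Merge [25] + [2, 28] -> [2, 25, 28]
  Merge [-4, 1, 22] + [2, 25, 28] -> [-4, 1, 2, 22, 25, 28]


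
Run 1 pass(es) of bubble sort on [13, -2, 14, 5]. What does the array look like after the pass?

After pass 1: [-2, 13, 5, 14] (2 swaps)
Total swaps: 2


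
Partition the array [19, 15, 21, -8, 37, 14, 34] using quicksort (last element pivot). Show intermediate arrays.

Partition 1: pivot=34 at index 5 -> [19, 15, 21, -8, 14, 34, 37]
Partition 2: pivot=14 at index 1 -> [-8, 14, 21, 19, 15, 34, 37]
Partition 3: pivot=15 at index 2 -> [-8, 14, 15, 19, 21, 34, 37]
Partition 4: pivot=21 at index 4 -> [-8, 14, 15, 19, 21, 34, 37]


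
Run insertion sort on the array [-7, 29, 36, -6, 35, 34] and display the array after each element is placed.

First element -7 is already 'sorted'
Insert 29: shifted 0 elements -> [-7, 29, 36, -6, 35, 34]
Insert 36: shifted 0 elements -> [-7, 29, 36, -6, 35, 34]
Insert -6: shifted 2 elements -> [-7, -6, 29, 36, 35, 34]
Insert 35: shifted 1 elements -> [-7, -6, 29, 35, 36, 34]
Insert 34: shifted 2 elements -> [-7, -6, 29, 34, 35, 36]


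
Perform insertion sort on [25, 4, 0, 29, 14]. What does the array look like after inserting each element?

First element 25 is already 'sorted'
Insert 4: shifted 1 elements -> [4, 25, 0, 29, 14]
Insert 0: shifted 2 elements -> [0, 4, 25, 29, 14]
Insert 29: shifted 0 elements -> [0, 4, 25, 29, 14]
Insert 14: shifted 2 elements -> [0, 4, 14, 25, 29]


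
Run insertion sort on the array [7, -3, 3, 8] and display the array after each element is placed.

First element 7 is already 'sorted'
Insert -3: shifted 1 elements -> [-3, 7, 3, 8]
Insert 3: shifted 1 elements -> [-3, 3, 7, 8]
Insert 8: shifted 0 elements -> [-3, 3, 7, 8]


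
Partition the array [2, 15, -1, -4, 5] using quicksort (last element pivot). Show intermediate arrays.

Partition 1: pivot=5 at index 3 -> [2, -1, -4, 5, 15]
Partition 2: pivot=-4 at index 0 -> [-4, -1, 2, 5, 15]
Partition 3: pivot=2 at index 2 -> [-4, -1, 2, 5, 15]


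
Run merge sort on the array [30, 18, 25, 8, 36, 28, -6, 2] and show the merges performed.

Divide and conquer:
  Merge [30] + [18] -> [18, 30]
  Merge [25] + [8] -> [8, 25]
  Merge [18, 30] + [8, 25] -> [8, 18, 25, 30]
  Merge [36] + [28] -> [28, 36]
  Merge [-6] + [2] -> [-6, 2]
  Merge [28, 36] + [-6, 2] -> [-6, 2, 28, 36]
  Merge [8, 18, 25, 30] + [-6, 2, 28, 36] -> [-6, 2, 8, 18, 25, 28, 30, 36]


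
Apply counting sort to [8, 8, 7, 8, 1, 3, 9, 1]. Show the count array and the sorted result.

Count array: [0, 2, 0, 1, 0, 0, 0, 1, 3, 1]
(count[i] = number of elements equal to i)
Cumulative count: [0, 2, 2, 3, 3, 3, 3, 4, 7, 8]
Sorted: [1, 1, 3, 7, 8, 8, 8, 9]


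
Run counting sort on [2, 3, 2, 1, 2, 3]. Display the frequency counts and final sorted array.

Count array: [0, 1, 3, 2]
(count[i] = number of elements equal to i)
Cumulative count: [0, 1, 4, 6]
Sorted: [1, 2, 2, 2, 3, 3]


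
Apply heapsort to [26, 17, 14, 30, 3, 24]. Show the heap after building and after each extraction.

Build heap: [30, 26, 24, 17, 3, 14]
Extract 30: [26, 17, 24, 14, 3, 30]
Extract 26: [24, 17, 3, 14, 26, 30]
Extract 24: [17, 14, 3, 24, 26, 30]
Extract 17: [14, 3, 17, 24, 26, 30]
Extract 14: [3, 14, 17, 24, 26, 30]


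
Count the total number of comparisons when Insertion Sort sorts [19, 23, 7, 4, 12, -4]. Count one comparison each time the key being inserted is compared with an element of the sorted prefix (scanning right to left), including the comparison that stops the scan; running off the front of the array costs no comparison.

Insert 23: 19 <= 23 (stop) = 1 comparison(s) -> [19, 23, 7, 4, 12, -4]
Insert 7: 23 > 7 (shift), 19 > 7 (shift), reached front = 2 comparison(s) -> [7, 19, 23, 4, 12, -4]
Insert 4: 23 > 4 (shift), 19 > 4 (shift), 7 > 4 (shift), reached front = 3 comparison(s) -> [4, 7, 19, 23, 12, -4]
Insert 12: 23 > 12 (shift), 19 > 12 (shift), 7 <= 12 (stop) = 3 comparison(s) -> [4, 7, 12, 19, 23, -4]
Insert -4: 23 > -4 (shift), 19 > -4 (shift), 12 > -4 (shift), 7 > -4 (shift), 4 > -4 (shift), reached front = 5 comparison(s) -> [-4, 4, 7, 12, 19, 23]
Total comparisons: 1 + 2 + 3 + 3 + 5 = 14


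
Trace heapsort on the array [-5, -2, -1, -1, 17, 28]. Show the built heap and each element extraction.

Build heap: [28, 17, -1, -1, -2, -5]
Extract 28: [17, -1, -1, -5, -2, 28]
Extract 17: [-1, -2, -1, -5, 17, 28]
Extract -1: [-1, -2, -5, -1, 17, 28]
Extract -1: [-2, -5, -1, -1, 17, 28]
Extract -2: [-5, -2, -1, -1, 17, 28]


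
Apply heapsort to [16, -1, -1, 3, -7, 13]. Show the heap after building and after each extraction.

Build heap: [16, 3, 13, -1, -7, -1]
Extract 16: [13, 3, -1, -1, -7, 16]
Extract 13: [3, -1, -1, -7, 13, 16]
Extract 3: [-1, -7, -1, 3, 13, 16]
Extract -1: [-1, -7, -1, 3, 13, 16]
Extract -1: [-7, -1, -1, 3, 13, 16]


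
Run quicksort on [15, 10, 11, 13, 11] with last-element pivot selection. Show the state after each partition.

Partition 1: pivot=11 at index 2 -> [10, 11, 11, 13, 15]
Partition 2: pivot=11 at index 1 -> [10, 11, 11, 13, 15]
Partition 3: pivot=15 at index 4 -> [10, 11, 11, 13, 15]


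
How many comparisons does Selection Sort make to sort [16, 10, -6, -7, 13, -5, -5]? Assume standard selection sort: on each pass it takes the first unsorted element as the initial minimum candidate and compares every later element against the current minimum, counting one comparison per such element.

Pass 1: scan indices 1..6 for the minimum = 6 comparison(s); min is -7, place at index 0 -> [-7, 10, -6, 16, 13, -5, -5]
Pass 2: scan indices 2..6 for the minimum = 5 comparison(s); min is -6, place at index 1 -> [-7, -6, 10, 16, 13, -5, -5]
Pass 3: scan indices 3..6 for the minimum = 4 comparison(s); min is -5, place at index 2 -> [-7, -6, -5, 16, 13, 10, -5]
Pass 4: scan indices 4..6 for the minimum = 3 comparison(s); min is -5, place at index 3 -> [-7, -6, -5, -5, 13, 10, 16]
Pass 5: scan indices 5..6 for the minimum = 2 comparison(s); min is 10, place at index 4 -> [-7, -6, -5, -5, 10, 13, 16]
Pass 6: scan indices 6..6 for the minimum = 1 comparison(s); min is 13, place at index 5 -> [-7, -6, -5, -5, 10, 13, 16]
Selection sort always scans the whole unsorted suffix, so the count is (n-1) + (n-2) + ... + 1 = n(n-1)/2 = 7*6/2 = 21 regardless of the input order.
Total comparisons: 6 + 5 + 4 + 3 + 2 + 1 = 21


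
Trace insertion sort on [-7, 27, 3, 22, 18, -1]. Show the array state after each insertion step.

First element -7 is already 'sorted'
Insert 27: shifted 0 elements -> [-7, 27, 3, 22, 18, -1]
Insert 3: shifted 1 elements -> [-7, 3, 27, 22, 18, -1]
Insert 22: shifted 1 elements -> [-7, 3, 22, 27, 18, -1]
Insert 18: shifted 2 elements -> [-7, 3, 18, 22, 27, -1]
Insert -1: shifted 4 elements -> [-7, -1, 3, 18, 22, 27]


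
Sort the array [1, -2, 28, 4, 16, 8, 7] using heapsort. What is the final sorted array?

Build heap: [28, 16, 8, 4, -2, 1, 7]
Extract 28: [16, 7, 8, 4, -2, 1, 28]
Extract 16: [8, 7, 1, 4, -2, 16, 28]
Extract 8: [7, 4, 1, -2, 8, 16, 28]
Extract 7: [4, -2, 1, 7, 8, 16, 28]
Extract 4: [1, -2, 4, 7, 8, 16, 28]
Extract 1: [-2, 1, 4, 7, 8, 16, 28]


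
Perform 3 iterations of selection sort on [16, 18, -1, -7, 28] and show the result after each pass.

Pass 1: Select minimum -7 at index 3, swap -> [-7, 18, -1, 16, 28]
Pass 2: Select minimum -1 at index 2, swap -> [-7, -1, 18, 16, 28]
Pass 3: Select minimum 16 at index 3, swap -> [-7, -1, 16, 18, 28]


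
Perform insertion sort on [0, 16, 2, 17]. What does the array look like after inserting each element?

First element 0 is already 'sorted'
Insert 16: shifted 0 elements -> [0, 16, 2, 17]
Insert 2: shifted 1 elements -> [0, 2, 16, 17]
Insert 17: shifted 0 elements -> [0, 2, 16, 17]


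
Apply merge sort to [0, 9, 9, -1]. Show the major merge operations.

Divide and conquer:
  Merge [0] + [9] -> [0, 9]
  Merge [9] + [-1] -> [-1, 9]
  Merge [0, 9] + [-1, 9] -> [-1, 0, 9, 9]


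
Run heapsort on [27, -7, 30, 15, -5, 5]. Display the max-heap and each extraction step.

Build heap: [30, 15, 27, -7, -5, 5]
Extract 30: [27, 15, 5, -7, -5, 30]
Extract 27: [15, -5, 5, -7, 27, 30]
Extract 15: [5, -5, -7, 15, 27, 30]
Extract 5: [-5, -7, 5, 15, 27, 30]
Extract -5: [-7, -5, 5, 15, 27, 30]


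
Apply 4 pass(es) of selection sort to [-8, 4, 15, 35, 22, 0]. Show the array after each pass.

Pass 1: Select minimum -8 at index 0, swap -> [-8, 4, 15, 35, 22, 0]
Pass 2: Select minimum 0 at index 5, swap -> [-8, 0, 15, 35, 22, 4]
Pass 3: Select minimum 4 at index 5, swap -> [-8, 0, 4, 35, 22, 15]
Pass 4: Select minimum 15 at index 5, swap -> [-8, 0, 4, 15, 22, 35]


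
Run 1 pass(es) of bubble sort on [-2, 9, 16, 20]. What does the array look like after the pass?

After pass 1: [-2, 9, 16, 20] (0 swaps)
Total swaps: 0


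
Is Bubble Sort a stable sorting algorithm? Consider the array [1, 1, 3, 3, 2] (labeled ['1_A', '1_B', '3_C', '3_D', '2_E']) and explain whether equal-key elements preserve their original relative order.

Trace Bubble Sort on the labeled array (the key is the number; the letter only tracks identity):
  After pass 1: [1_A, 1_B, 3_C, 2_E, 3_D]
  After pass 2: [1_A, 1_B, 2_E, 3_C, 3_D]
  After pass 3: [1_A, 1_B, 2_E, 3_C, 3_D] (no swaps, done)
Final order: [1_A, 1_B, 2_E, 3_C, 3_D]
Equal keys:
  value 1: originally 1_A, 1_B; after sorting 1_A, 1_B -> order preserved
  value 3: originally 3_C, 3_D; after sorting 3_C, 3_D -> order preserved
All equal keys kept their original relative order. Bubble Sort is stable: it only swaps adjacent elements when the left one is strictly greater, so equal keys never move past each other.
Answer: Stable
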